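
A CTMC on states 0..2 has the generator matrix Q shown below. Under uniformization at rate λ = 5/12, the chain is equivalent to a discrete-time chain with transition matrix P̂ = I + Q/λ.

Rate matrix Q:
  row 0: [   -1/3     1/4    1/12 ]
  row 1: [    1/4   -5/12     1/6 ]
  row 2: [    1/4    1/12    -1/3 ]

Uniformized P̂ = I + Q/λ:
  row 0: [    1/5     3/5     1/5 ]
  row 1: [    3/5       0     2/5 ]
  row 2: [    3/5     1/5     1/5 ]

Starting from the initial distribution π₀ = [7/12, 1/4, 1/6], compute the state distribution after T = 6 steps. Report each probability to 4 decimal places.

π = [0.4292, 0.3083, 0.2625]

t=0: π = [0.5833, 0.2500, 0.1667]
t=1: π = [0.3667, 0.3833, 0.2500]
t=2: π = [0.4533, 0.2700, 0.2767]
t=3: π = [0.4187, 0.3273, 0.2540]
t=4: π = [0.4325, 0.3020, 0.2655]
t=5: π = [0.4270, 0.3126, 0.2604]
t=6: π = [0.4292, 0.3083, 0.2625]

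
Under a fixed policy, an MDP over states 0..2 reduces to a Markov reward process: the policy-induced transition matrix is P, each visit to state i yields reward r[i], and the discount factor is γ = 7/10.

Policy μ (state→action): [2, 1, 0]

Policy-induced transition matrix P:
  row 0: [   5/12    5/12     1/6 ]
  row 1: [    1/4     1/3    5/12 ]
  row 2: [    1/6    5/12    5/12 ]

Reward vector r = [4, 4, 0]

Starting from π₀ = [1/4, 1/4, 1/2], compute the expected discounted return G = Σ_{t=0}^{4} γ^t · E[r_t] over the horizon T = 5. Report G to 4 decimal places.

G = 6.5881

t=0: π = [0.2500, 0.2500, 0.5000], E[r] = 2.0000, γ^t·E[r] = 2.000000, running G = 2.000000
t=1: π = [0.2500, 0.3958, 0.3542], E[r] = 2.5833, γ^t·E[r] = 1.808333, running G = 3.808333
t=2: π = [0.2622, 0.3837, 0.3542], E[r] = 2.5833, γ^t·E[r] = 1.265833, running G = 5.074167
t=3: π = [0.2642, 0.3847, 0.3511], E[r] = 2.5955, γ^t·E[r] = 0.890252, running G = 5.964418
t=4: π = [0.2648, 0.3846, 0.3506], E[r] = 2.5975, γ^t·E[r] = 0.623663, running G = 6.588081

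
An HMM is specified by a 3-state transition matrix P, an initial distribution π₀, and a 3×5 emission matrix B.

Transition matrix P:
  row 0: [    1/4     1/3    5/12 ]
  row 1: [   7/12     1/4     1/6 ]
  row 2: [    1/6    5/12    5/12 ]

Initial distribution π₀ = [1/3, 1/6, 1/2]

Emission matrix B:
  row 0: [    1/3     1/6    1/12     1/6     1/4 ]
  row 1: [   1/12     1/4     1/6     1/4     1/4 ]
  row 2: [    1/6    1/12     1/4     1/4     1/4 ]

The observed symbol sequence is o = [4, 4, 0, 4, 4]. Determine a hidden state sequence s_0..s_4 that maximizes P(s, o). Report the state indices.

path = [2, 1, 0, 1, 0]

t=0: δ = [8.333e-02, 4.167e-02, 1.250e-01]  (obs o_0=4)
t=1: δ = [6.076e-03, 1.302e-02, 1.302e-02]  ψ = [1, 2, 2]  (obs o_1=4)
t=2: δ = [2.532e-03, 4.521e-04, 9.042e-04]  ψ = [1, 2, 2]  (obs o_2=0)
t=3: δ = [1.582e-04, 2.110e-04, 2.637e-04]  ψ = [0, 0, 0]  (obs o_3=4)
t=4: δ = [3.077e-05, 2.747e-05, 2.747e-05]  ψ = [1, 2, 2]  (obs o_4=4)
backtrack: best end state = 0; path = [2, 1, 0, 1, 0]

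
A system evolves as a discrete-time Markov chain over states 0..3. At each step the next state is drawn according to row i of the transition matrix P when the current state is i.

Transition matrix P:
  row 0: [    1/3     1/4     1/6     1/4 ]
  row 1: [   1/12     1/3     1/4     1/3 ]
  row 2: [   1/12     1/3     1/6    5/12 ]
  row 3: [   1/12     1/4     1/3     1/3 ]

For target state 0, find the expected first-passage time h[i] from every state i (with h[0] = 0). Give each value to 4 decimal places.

h = [0.0000, 12.0000, 12.0000, 12.0000]

First-step conditioning: h[0] = 0; for i ≠ 0, h[i] = 1 + Σ_k P[i][k]·h[k].
  h[1] = 1 + 1/3·h[1] + 1/4·h[2] + 1/3·h[3]
  h[2] = 1 + 1/3·h[1] + 1/6·h[2] + 5/12·h[3]
  h[3] = 1 + 1/4·h[1] + 1/3·h[2] + 1/3·h[3]
Solving the 3×3 linear system over states ≠ 0 gives exactly h = [0, 12, 12, 12] (h[0] = 0 is the target).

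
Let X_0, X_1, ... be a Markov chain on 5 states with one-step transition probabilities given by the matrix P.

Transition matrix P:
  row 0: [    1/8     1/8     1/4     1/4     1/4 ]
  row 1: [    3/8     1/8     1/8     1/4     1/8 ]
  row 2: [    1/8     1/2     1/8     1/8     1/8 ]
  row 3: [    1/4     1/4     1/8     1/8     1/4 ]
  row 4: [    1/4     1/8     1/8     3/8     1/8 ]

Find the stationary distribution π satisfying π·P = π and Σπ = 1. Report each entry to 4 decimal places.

π = [0.2286, 0.2108, 0.1536, 0.2254, 0.1817]

Balance equations π_j = Σ_i π_i·P[i][j]:
  π_0 = 1/8·π_0 + 3/8·π_1 + 1/8·π_2 + 1/4·π_3 + 1/4·π_4
  π_1 = 1/8·π_0 + 1/8·π_1 + 1/2·π_2 + 1/4·π_3 + 1/8·π_4
  π_2 = 1/4·π_0 + 1/8·π_1 + 1/8·π_2 + 1/8·π_3 + 1/8·π_4
  π_3 = 1/4·π_0 + 1/4·π_1 + 1/8·π_2 + 1/8·π_3 + 3/8·π_4
  normalize: π_0 + π_1 + π_2 + π_3 + π_4 = 1
Solving the linear system gives exactly π = [1347/5893, 1242/5893, 905/5893, 16/71, 1071/5893].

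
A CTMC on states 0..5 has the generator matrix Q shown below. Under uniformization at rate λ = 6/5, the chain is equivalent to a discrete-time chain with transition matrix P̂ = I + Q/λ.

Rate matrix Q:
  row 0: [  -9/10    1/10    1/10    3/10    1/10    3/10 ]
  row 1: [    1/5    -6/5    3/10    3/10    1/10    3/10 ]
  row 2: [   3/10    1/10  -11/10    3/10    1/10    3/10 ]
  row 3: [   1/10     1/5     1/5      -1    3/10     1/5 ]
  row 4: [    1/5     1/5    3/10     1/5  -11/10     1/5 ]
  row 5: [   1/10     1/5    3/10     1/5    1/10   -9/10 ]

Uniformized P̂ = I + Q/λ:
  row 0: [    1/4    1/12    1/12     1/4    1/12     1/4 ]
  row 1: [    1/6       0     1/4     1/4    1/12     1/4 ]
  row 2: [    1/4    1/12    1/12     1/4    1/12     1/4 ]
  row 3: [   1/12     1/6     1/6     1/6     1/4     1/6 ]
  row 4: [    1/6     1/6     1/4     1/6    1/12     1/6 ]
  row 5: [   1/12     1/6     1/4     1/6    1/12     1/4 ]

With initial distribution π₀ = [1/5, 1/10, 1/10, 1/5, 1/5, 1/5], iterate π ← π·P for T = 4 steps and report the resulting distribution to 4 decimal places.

π = [0.1590, 0.1189, 0.1770, 0.2046, 0.1174, 0.2232]

t=0: π = [0.2000, 0.1000, 0.1000, 0.2000, 0.2000, 0.2000]
t=1: π = [0.1583, 0.1250, 0.1833, 0.2000, 0.1167, 0.2167]
t=2: π = [0.1604, 0.1174, 0.1764, 0.2056, 0.1167, 0.2236]
t=3: π = [0.1590, 0.1190, 0.1767, 0.2045, 0.1176, 0.2231]
t=4: π = [0.1590, 0.1189, 0.1770, 0.2046, 0.1174, 0.2232]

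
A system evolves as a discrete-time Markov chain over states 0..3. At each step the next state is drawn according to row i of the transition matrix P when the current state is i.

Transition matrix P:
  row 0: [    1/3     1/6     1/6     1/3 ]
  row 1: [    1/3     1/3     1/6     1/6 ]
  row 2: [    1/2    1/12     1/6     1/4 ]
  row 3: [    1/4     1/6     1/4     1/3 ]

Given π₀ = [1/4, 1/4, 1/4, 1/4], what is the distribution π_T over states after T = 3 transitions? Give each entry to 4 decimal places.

π = [0.3410, 0.1813, 0.1905, 0.2872]

t=0: π = [0.2500, 0.2500, 0.2500, 0.2500]
t=1: π = [0.3542, 0.1875, 0.1875, 0.2708]
t=2: π = [0.3420, 0.1823, 0.1892, 0.2865]
t=3: π = [0.3410, 0.1813, 0.1905, 0.2872]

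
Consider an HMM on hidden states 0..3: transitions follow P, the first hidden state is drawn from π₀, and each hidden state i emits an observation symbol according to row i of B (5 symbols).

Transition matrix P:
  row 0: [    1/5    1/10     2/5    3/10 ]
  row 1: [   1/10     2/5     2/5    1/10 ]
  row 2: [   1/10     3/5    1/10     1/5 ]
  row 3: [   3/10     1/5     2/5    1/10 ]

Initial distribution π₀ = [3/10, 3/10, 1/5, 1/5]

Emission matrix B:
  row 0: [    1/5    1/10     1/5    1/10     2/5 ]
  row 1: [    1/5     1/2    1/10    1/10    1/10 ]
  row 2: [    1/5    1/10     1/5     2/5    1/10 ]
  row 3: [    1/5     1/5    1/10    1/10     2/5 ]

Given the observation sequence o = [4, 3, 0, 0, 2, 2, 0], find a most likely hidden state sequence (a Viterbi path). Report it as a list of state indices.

t=0: δ = [1.200e-01, 3.000e-02, 2.000e-02, 8.000e-02]  (obs o_0=4)
t=1: δ = [2.400e-03, 1.600e-03, 1.920e-02, 3.600e-03]  ψ = [0, 3, 0, 0]  (obs o_1=3)
t=2: δ = [3.840e-04, 2.304e-03, 3.840e-04, 7.680e-04]  ψ = [2, 2, 2, 2]  (obs o_2=0)
t=3: δ = [4.608e-05, 1.843e-04, 1.843e-04, 4.608e-05]  ψ = [1, 1, 1, 1]  (obs o_3=0)
t=4: δ = [3.686e-06, 1.106e-05, 1.475e-05, 3.686e-06]  ψ = [1, 2, 1, 2]  (obs o_4=2)
t=5: δ = [2.949e-07, 8.847e-07, 8.847e-07, 2.949e-07]  ψ = [2, 2, 1, 2]  (obs o_5=2)
t=6: δ = [1.769e-08, 1.062e-07, 7.078e-08, 3.539e-08]  ψ = [1, 2, 1, 2]  (obs o_6=0)
backtrack: best end state = 1; path = [0, 2, 1, 2, 1, 2, 1]

path = [0, 2, 1, 2, 1, 2, 1]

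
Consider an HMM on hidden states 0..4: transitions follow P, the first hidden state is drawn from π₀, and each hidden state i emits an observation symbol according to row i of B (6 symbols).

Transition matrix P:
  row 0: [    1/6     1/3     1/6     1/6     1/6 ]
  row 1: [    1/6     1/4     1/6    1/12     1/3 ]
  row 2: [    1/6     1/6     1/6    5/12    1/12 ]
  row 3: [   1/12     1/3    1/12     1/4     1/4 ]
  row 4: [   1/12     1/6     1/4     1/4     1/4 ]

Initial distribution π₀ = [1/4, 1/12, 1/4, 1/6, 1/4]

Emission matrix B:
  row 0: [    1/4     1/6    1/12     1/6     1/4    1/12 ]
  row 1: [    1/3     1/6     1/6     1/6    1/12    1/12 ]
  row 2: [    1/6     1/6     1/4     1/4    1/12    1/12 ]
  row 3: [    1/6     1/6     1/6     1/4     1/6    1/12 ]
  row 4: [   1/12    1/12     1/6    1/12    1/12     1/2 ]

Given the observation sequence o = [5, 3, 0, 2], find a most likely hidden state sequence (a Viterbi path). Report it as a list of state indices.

t=0: δ = [2.083e-02, 6.944e-03, 2.083e-02, 1.389e-02, 1.250e-01]  (obs o_0=5)
t=1: δ = [1.736e-03, 3.472e-03, 7.812e-03, 7.812e-03, 2.604e-03]  ψ = [4, 4, 4, 4, 4]  (obs o_1=3)
t=2: δ = [3.255e-04, 8.681e-04, 2.170e-04, 5.425e-04, 1.628e-04]  ψ = [2, 3, 2, 2, 3]  (obs o_2=0)
t=3: δ = [1.206e-05, 3.617e-05, 3.617e-05, 2.261e-05, 4.823e-05]  ψ = [1, 1, 1, 3, 1]  (obs o_3=2)
backtrack: best end state = 4; path = [4, 3, 1, 4]

path = [4, 3, 1, 4]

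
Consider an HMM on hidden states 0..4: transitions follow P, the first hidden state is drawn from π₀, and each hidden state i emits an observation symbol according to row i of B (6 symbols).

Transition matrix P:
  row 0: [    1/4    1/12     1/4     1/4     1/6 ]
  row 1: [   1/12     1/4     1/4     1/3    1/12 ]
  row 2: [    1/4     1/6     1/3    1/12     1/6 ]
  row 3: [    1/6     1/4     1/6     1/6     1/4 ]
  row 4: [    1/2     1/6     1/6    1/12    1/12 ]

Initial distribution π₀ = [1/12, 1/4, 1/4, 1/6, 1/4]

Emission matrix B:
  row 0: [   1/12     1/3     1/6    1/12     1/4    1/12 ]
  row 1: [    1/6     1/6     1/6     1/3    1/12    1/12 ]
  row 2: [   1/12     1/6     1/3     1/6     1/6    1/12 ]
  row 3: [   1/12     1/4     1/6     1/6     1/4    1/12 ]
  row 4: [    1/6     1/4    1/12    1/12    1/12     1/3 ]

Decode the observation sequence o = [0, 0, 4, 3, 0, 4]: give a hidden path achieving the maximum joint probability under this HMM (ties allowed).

t=0: δ = [6.944e-03, 4.167e-02, 2.083e-02, 1.389e-02, 4.167e-02]  (obs o_0=0)
t=1: δ = [1.736e-03, 1.736e-03, 8.681e-04, 1.157e-03, 5.787e-04]  ψ = [4, 1, 1, 1, 1]  (obs o_1=0)
t=2: δ = [1.085e-04, 3.617e-05, 7.234e-05, 1.447e-04, 2.411e-05]  ψ = [0, 1, 0, 1, 0]  (obs o_2=4)
t=3: δ = [2.261e-06, 1.206e-05, 4.521e-06, 4.521e-06, 3.014e-06]  ψ = [0, 3, 0, 0, 3]  (obs o_3=3)
t=4: δ = [1.256e-07, 5.023e-07, 2.512e-07, 3.349e-07, 1.884e-07]  ψ = [4, 1, 1, 1, 3]  (obs o_4=0)
t=5: δ = [2.355e-08, 1.047e-08, 2.093e-08, 4.186e-08, 6.977e-09]  ψ = [4, 1, 1, 1, 3]  (obs o_5=4)
backtrack: best end state = 3; path = [1, 1, 3, 1, 1, 3]

path = [1, 1, 3, 1, 1, 3]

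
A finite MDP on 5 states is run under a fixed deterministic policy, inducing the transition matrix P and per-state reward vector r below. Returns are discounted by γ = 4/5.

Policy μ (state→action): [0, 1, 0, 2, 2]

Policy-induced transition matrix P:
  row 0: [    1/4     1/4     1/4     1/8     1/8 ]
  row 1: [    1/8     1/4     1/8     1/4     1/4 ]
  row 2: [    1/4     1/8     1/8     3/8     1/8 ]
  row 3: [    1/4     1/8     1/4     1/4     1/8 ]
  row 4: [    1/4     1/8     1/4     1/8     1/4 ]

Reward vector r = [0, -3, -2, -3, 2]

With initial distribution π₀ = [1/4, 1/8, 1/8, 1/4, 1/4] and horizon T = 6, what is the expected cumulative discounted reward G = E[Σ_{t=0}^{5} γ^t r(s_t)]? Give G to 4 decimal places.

t=0: π = [0.2500, 0.1250, 0.1250, 0.2500, 0.2500], E[r] = -0.8750, γ^t·E[r] = -0.875000, running G = -0.875000
t=1: π = [0.2344, 0.1719, 0.2188, 0.2031, 0.1719], E[r] = -1.2188, γ^t·E[r] = -0.975000, running G = -1.850000
t=2: π = [0.2285, 0.1758, 0.2012, 0.2266, 0.1680], E[r] = -1.2734, γ^t·E[r] = -0.815000, running G = -2.665000
t=3: π = [0.2280, 0.1755, 0.2029, 0.2256, 0.1680], E[r] = -1.2732, γ^t·E[r] = -0.651875, running G = -3.316875
t=4: π = [0.2281, 0.1754, 0.2027, 0.2259, 0.1679], E[r] = -1.2734, γ^t·E[r] = -0.521600, running G = -3.838475
t=5: π = [0.2281, 0.1754, 0.2027, 0.2258, 0.1679], E[r] = -1.2734, γ^t·E[r] = -0.417283, running G = -4.255758

G = -4.2558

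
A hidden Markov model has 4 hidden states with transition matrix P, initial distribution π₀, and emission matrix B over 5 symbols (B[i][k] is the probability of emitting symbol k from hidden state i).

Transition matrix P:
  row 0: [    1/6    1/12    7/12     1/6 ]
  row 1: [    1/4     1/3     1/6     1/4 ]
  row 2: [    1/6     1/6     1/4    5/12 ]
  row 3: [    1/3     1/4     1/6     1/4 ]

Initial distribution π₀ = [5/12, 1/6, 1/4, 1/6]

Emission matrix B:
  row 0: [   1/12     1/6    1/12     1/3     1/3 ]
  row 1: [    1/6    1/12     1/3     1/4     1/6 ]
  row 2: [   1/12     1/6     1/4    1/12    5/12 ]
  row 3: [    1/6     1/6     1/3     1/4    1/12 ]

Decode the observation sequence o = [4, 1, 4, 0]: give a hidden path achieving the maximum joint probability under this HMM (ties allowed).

t=0: δ = [1.389e-01, 2.778e-02, 1.042e-01, 1.389e-02]  (obs o_0=4)
t=1: δ = [3.858e-03, 1.447e-03, 1.350e-02, 7.234e-03]  ψ = [0, 2, 0, 2]  (obs o_1=1)
t=2: δ = [8.038e-04, 3.751e-04, 1.407e-03, 4.689e-04]  ψ = [3, 2, 2, 2]  (obs o_2=4)
t=3: δ = [1.954e-05, 3.907e-05, 3.907e-05, 9.768e-05]  ψ = [2, 2, 0, 2]  (obs o_3=0)
backtrack: best end state = 3; path = [0, 2, 2, 3]

path = [0, 2, 2, 3]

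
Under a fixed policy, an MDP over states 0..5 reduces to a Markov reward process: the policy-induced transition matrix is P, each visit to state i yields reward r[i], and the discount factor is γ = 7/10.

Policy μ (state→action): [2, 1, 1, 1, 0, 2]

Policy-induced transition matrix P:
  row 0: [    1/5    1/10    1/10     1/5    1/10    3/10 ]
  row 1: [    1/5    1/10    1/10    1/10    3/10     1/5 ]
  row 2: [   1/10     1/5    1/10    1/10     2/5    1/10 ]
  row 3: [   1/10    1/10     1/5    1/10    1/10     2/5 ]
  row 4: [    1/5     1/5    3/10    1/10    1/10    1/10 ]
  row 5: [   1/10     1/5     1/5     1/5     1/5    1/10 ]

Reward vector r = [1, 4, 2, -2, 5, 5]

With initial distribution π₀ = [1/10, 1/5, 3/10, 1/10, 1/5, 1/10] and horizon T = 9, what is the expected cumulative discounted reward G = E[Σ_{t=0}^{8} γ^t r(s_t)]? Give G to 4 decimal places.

t=0: π = [0.1000, 0.2000, 0.3000, 0.1000, 0.2000, 0.1000], E[r] = 2.8000, γ^t·E[r] = 2.800000, running G = 2.800000
t=1: π = [0.1500, 0.1600, 0.1600, 0.1200, 0.2400, 0.1700], E[r] = 2.9200, γ^t·E[r] = 2.044000, running G = 4.844000
t=2: π = [0.1550, 0.1570, 0.1770, 0.1320, 0.1970, 0.1820], E[r] = 2.7680, γ^t·E[r] = 1.356320, running G = 6.200320
t=3: π = [0.1509, 0.1556, 0.1708, 0.1337, 0.2027, 0.1863], E[r] = 2.7925, γ^t·E[r] = 0.957828, running G = 7.158148
t=4: π = [0.1509, 0.1560, 0.1725, 0.1337, 0.2010, 0.1859], E[r] = 2.7867, γ^t·E[r] = 0.669082, running G = 7.827229
t=5: π = [0.1508, 0.1559, 0.1722, 0.1337, 0.2015, 0.1859], E[r] = 2.7887, γ^t·E[r] = 0.468697, running G = 8.295927
t=6: π = [0.1508, 0.1560, 0.1723, 0.1337, 0.2014, 0.1859], E[r] = 2.7883, γ^t·E[r] = 0.328035, running G = 8.623962
t=7: π = [0.1508, 0.1560, 0.1722, 0.1337, 0.2015, 0.1859], E[r] = 2.7884, γ^t·E[r] = 0.229634, running G = 8.853596
t=8: π = [0.1508, 0.1560, 0.1722, 0.1337, 0.2014, 0.1859], E[r] = 2.7883, γ^t·E[r] = 0.160742, running G = 9.014338

G = 9.0143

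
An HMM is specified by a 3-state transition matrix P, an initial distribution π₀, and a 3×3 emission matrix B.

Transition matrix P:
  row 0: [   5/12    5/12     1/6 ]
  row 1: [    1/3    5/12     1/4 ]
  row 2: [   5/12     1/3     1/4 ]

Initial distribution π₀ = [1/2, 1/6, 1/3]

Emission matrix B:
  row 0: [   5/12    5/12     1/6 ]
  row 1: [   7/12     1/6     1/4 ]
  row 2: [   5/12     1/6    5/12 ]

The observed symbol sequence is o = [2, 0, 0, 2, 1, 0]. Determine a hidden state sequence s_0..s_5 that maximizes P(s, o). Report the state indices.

path = [2, 1, 1, 2, 0, 1]

t=0: δ = [8.333e-02, 4.167e-02, 1.389e-01]  (obs o_0=2)
t=1: δ = [2.411e-02, 2.701e-02, 1.447e-02]  ψ = [2, 2, 2]  (obs o_1=0)
t=2: δ = [4.186e-03, 6.564e-03, 2.813e-03]  ψ = [0, 1, 1]  (obs o_2=0)
t=3: δ = [3.647e-04, 6.838e-04, 6.838e-04]  ψ = [1, 1, 1]  (obs o_3=2)
t=4: δ = [1.187e-04, 4.748e-05, 2.849e-05]  ψ = [2, 1, 1]  (obs o_4=1)
t=5: δ = [2.061e-05, 2.885e-05, 8.244e-06]  ψ = [0, 0, 0]  (obs o_5=0)
backtrack: best end state = 1; path = [2, 1, 1, 2, 0, 1]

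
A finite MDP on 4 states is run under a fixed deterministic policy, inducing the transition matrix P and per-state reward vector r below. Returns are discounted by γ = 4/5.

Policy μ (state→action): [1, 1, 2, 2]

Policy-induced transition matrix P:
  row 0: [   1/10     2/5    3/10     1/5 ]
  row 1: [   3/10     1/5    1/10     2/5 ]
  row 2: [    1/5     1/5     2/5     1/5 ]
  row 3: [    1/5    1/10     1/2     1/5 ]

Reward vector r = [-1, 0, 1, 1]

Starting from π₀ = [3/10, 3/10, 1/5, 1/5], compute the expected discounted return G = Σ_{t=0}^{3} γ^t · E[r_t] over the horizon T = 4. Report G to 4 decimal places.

t=0: π = [0.3000, 0.3000, 0.2000, 0.2000], E[r] = 0.1000, γ^t·E[r] = 0.100000, running G = 0.100000
t=1: π = [0.2000, 0.2400, 0.3000, 0.2600], E[r] = 0.3600, γ^t·E[r] = 0.288000, running G = 0.388000
t=2: π = [0.2040, 0.2140, 0.3340, 0.2480], E[r] = 0.3780, γ^t·E[r] = 0.241920, running G = 0.629920
t=3: π = [0.2010, 0.2160, 0.3402, 0.2428], E[r] = 0.3820, γ^t·E[r] = 0.195584, running G = 0.825504

G = 0.8255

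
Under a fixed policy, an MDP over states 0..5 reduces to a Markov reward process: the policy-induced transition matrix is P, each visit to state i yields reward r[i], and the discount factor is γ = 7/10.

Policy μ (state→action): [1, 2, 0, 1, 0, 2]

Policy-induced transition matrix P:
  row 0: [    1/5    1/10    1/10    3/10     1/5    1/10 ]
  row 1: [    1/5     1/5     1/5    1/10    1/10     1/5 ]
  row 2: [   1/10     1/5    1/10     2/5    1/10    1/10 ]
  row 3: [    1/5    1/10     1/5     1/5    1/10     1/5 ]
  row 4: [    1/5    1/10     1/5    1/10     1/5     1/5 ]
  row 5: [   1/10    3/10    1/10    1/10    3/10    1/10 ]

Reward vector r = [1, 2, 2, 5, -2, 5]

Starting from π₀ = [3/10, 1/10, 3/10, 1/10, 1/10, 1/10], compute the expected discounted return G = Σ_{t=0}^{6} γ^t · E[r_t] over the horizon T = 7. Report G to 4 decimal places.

t=0: π = [0.3000, 0.1000, 0.3000, 0.1000, 0.1000, 0.1000], E[r] = 1.9000, γ^t·E[r] = 1.900000, running G = 1.900000
t=1: π = [0.1600, 0.1600, 0.1300, 0.2600, 0.1600, 0.1300], E[r] = 2.3700, γ^t·E[r] = 1.659000, running G = 3.559000
t=2: π = [0.1740, 0.1550, 0.1580, 0.1970, 0.1580, 0.1580], E[r] = 2.2590, γ^t·E[r] = 1.106910, running G = 4.665910
t=3: π = [0.1684, 0.1629, 0.1510, 0.2019, 0.1648, 0.1510], E[r] = 2.2311, γ^t·E[r] = 0.765267, running G = 5.431177
t=4: π = [0.1698, 0.1616, 0.1530, 0.1992, 0.1635, 0.1530], E[r] = 2.2325, γ^t·E[r] = 0.536026, running G = 5.967203
t=5: π = [0.1694, 0.1620, 0.1524, 0.1998, 0.1639, 0.1524], E[r] = 2.2315, γ^t·E[r] = 0.375044, running G = 6.342247
t=6: π = [0.1695, 0.1619, 0.1526, 0.1996, 0.1638, 0.1526], E[r] = 2.2317, γ^t·E[r] = 0.262556, running G = 6.604803

G = 6.6048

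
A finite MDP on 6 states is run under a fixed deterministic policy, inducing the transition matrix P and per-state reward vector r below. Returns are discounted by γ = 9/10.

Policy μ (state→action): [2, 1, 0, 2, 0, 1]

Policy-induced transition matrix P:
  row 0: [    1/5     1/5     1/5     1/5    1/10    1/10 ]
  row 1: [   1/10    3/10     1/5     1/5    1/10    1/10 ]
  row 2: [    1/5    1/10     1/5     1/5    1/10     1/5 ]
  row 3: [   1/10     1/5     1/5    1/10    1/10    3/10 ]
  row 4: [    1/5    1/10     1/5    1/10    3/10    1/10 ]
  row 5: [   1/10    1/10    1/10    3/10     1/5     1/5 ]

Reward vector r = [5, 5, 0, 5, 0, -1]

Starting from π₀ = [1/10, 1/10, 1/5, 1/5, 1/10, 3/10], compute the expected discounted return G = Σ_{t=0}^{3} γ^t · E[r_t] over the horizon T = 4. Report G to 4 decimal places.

G = 7.2805

t=0: π = [0.1000, 0.1000, 0.2000, 0.2000, 0.1000, 0.3000], E[r] = 1.7000, γ^t·E[r] = 1.700000, running G = 1.700000
t=1: π = [0.1400, 0.1500, 0.1700, 0.2000, 0.1500, 0.1900], E[r] = 2.2600, γ^t·E[r] = 2.034000, running G = 3.734000
t=2: π = [0.1460, 0.1640, 0.1810, 0.1840, 0.1490, 0.1760], E[r] = 2.2940, γ^t·E[r] = 1.858140, running G = 5.592140
t=3: π = [0.1476, 0.1658, 0.1824, 0.1843, 0.1474, 0.1725], E[r] = 2.3160, γ^t·E[r] = 1.688364, running G = 7.280504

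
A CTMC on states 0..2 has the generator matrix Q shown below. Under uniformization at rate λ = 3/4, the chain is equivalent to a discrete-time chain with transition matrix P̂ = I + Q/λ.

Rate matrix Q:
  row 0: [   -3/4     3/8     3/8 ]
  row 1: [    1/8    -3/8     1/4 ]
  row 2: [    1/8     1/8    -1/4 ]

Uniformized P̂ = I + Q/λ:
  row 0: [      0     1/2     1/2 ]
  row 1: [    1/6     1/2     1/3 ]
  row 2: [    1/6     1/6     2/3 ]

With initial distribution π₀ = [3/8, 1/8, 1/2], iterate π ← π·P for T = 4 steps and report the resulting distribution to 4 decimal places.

t=0: π = [0.3750, 0.1250, 0.5000]
t=1: π = [0.1042, 0.3333, 0.5625]
t=2: π = [0.1493, 0.3125, 0.5382]
t=3: π = [0.1418, 0.3206, 0.5376]
t=4: π = [0.1430, 0.3208, 0.5362]

π = [0.1430, 0.3208, 0.5362]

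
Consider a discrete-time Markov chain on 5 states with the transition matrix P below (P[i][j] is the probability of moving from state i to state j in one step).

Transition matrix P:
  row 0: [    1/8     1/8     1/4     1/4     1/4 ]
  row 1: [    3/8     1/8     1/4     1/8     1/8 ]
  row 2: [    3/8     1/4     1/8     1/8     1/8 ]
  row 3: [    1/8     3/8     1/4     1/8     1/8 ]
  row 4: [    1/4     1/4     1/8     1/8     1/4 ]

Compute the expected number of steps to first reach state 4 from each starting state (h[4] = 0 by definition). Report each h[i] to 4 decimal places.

First-step conditioning: h[4] = 0; for i ≠ 4, h[i] = 1 + Σ_k P[i][k]·h[k].
  h[0] = 1 + 1/8·h[0] + 1/8·h[1] + 1/4·h[2] + 1/4·h[3]
  h[1] = 1 + 3/8·h[0] + 1/8·h[1] + 1/4·h[2] + 1/8·h[3]
  h[2] = 1 + 3/8·h[0] + 1/4·h[1] + 1/8·h[2] + 1/8·h[3]
  h[3] = 1 + 1/8·h[0] + 3/8·h[1] + 1/4·h[2] + 1/8·h[3]
Solving the 4×4 linear system over states ≠ 4 gives exactly h = [74/13, 82/13, 82/13, 84/13, 0] (h[4] = 0 is the target).

h = [5.6923, 6.3077, 6.3077, 6.4615, 0.0000]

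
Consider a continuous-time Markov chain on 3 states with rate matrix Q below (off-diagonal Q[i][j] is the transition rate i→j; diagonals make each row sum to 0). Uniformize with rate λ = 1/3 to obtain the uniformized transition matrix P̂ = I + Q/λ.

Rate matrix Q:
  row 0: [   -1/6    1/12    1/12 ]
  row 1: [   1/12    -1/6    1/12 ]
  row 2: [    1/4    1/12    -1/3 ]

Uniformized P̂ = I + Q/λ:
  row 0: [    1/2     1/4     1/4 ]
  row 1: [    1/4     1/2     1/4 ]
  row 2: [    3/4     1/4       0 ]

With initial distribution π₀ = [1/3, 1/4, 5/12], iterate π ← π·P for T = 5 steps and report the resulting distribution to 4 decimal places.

π = [0.4670, 0.3333, 0.1998]

t=0: π = [0.3333, 0.2500, 0.4167]
t=1: π = [0.5417, 0.3125, 0.1458]
t=2: π = [0.4583, 0.3281, 0.2135]
t=3: π = [0.4714, 0.3320, 0.1966]
t=4: π = [0.4661, 0.3330, 0.2008]
t=5: π = [0.4670, 0.3333, 0.1998]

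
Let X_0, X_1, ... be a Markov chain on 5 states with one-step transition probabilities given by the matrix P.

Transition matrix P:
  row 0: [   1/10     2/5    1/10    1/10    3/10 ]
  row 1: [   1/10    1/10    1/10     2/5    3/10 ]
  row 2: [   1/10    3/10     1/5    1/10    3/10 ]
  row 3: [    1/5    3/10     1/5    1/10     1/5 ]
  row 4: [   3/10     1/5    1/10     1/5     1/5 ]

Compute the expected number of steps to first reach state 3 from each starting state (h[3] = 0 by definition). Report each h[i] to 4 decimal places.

First-step conditioning: h[3] = 0; for i ≠ 3, h[i] = 1 + Σ_k P[i][k]·h[k].
  h[0] = 1 + 1/10·h[0] + 2/5·h[1] + 1/10·h[2] + 3/10·h[4]
  h[1] = 1 + 1/10·h[0] + 1/10·h[1] + 1/10·h[2] + 3/10·h[4]
  h[2] = 1 + 1/10·h[0] + 3/10·h[1] + 1/5·h[2] + 3/10·h[4]
  h[4] = 1 + 3/10·h[0] + 1/5·h[1] + 1/10·h[2] + 1/5·h[4]
Solving the 4×4 linear system over states ≠ 3 gives exactly h = [4290/877, 3300/877, 4400/877, 0, 4080/877] (h[3] = 0 is the target).

h = [4.8917, 3.7628, 5.0171, 0.0000, 4.6522]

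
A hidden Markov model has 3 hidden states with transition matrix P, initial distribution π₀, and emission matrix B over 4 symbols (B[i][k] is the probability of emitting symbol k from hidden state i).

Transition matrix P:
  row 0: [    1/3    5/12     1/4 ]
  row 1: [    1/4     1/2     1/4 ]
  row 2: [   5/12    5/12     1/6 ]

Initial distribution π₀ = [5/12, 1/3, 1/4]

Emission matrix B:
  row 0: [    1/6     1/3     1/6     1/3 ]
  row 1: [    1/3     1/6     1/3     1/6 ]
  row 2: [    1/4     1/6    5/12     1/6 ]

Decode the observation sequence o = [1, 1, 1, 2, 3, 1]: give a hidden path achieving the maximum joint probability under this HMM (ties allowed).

t=0: δ = [1.389e-01, 5.556e-02, 4.167e-02]  (obs o_0=1)
t=1: δ = [1.543e-02, 9.645e-03, 5.787e-03]  ψ = [0, 0, 0]  (obs o_1=1)
t=2: δ = [1.715e-03, 1.072e-03, 6.430e-04]  ψ = [0, 0, 0]  (obs o_2=1)
t=3: δ = [9.526e-05, 2.381e-04, 1.786e-04]  ψ = [0, 0, 0]  (obs o_3=2)
t=4: δ = [2.481e-05, 1.985e-05, 9.923e-06]  ψ = [2, 1, 1]  (obs o_4=3)
t=5: δ = [2.756e-06, 1.723e-06, 1.034e-06]  ψ = [0, 0, 0]  (obs o_5=1)
backtrack: best end state = 0; path = [0, 0, 0, 2, 0, 0]

path = [0, 0, 0, 2, 0, 0]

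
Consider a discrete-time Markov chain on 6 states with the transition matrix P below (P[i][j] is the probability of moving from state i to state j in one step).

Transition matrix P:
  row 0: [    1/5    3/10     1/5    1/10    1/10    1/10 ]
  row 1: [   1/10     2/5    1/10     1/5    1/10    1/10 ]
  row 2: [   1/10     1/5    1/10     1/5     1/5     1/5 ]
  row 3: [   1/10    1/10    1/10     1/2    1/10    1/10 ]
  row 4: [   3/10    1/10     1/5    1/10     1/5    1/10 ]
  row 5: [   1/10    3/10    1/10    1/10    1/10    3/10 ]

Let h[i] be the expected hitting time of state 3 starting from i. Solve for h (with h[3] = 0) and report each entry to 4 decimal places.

First-step conditioning: h[3] = 0; for i ≠ 3, h[i] = 1 + Σ_k P[i][k]·h[k].
  h[0] = 1 + 1/5·h[0] + 3/10·h[1] + 1/5·h[2] + 1/10·h[4] + 1/10·h[5]
  h[1] = 1 + 1/10·h[0] + 2/5·h[1] + 1/10·h[2] + 1/10·h[4] + 1/10·h[5]
  h[2] = 1 + 1/10·h[0] + 1/5·h[1] + 1/10·h[2] + 1/5·h[4] + 1/5·h[5]
  h[4] = 1 + 3/10·h[0] + 1/10·h[1] + 1/5·h[2] + 1/5·h[4] + 1/10·h[5]
  h[5] = 1 + 1/10·h[0] + 3/10·h[1] + 1/10·h[2] + 1/10·h[4] + 3/10·h[5]
Solving the 5×5 linear system over states ≠ 3 gives exactly h = [35605/5098, 15980/2549, 32805/5098, 0, 36415/5098, 35955/5098] (h[3] = 0 is the target).

h = [6.9841, 6.2691, 6.4349, 0.0000, 7.1430, 7.0528]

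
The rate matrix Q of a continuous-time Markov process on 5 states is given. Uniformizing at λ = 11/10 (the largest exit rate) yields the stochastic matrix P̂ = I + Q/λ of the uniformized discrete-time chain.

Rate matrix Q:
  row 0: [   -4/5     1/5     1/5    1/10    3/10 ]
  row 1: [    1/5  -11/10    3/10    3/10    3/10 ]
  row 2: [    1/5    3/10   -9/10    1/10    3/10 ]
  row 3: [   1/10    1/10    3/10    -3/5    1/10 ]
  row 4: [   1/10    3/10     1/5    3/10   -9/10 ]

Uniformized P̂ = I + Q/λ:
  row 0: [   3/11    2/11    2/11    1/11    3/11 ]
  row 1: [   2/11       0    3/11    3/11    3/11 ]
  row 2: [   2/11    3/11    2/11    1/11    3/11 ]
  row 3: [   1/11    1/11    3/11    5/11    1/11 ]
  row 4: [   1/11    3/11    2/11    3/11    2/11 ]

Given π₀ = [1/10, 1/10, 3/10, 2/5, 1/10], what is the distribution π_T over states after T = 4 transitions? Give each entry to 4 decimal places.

t=0: π = [0.1000, 0.1000, 0.3000, 0.4000, 0.1000]
t=1: π = [0.1455, 0.1636, 0.2273, 0.2727, 0.1909]
t=2: π = [0.1529, 0.1653, 0.2215, 0.2545, 0.2058]
t=3: π = [0.1539, 0.1675, 0.2200, 0.2509, 0.2077]
t=4: π = [0.1541, 0.1674, 0.2199, 0.2504, 0.2082]

π = [0.1541, 0.1674, 0.2199, 0.2504, 0.2082]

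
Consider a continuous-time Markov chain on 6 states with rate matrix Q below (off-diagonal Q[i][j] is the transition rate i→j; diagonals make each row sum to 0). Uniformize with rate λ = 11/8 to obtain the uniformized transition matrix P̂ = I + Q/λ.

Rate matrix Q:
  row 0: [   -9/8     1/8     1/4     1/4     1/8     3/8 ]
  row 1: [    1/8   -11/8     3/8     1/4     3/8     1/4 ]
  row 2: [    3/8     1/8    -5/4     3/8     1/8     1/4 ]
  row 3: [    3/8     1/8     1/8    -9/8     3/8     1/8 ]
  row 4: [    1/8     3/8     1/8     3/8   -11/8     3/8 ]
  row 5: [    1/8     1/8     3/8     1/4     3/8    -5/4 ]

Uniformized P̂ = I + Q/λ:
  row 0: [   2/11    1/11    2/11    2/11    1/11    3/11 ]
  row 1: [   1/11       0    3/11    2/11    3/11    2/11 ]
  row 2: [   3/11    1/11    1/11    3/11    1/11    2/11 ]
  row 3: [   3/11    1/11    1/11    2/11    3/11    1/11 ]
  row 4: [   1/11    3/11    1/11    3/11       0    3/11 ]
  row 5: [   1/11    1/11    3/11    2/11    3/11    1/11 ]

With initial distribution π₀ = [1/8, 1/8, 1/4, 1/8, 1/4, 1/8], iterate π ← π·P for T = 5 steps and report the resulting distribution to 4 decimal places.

t=0: π = [0.1250, 0.1250, 0.2500, 0.1250, 0.2500, 0.1250]
t=1: π = [0.1705, 0.1250, 0.1477, 0.2273, 0.1364, 0.1932]
t=2: π = [0.1746, 0.1043, 0.1643, 0.2076, 0.1777, 0.1715]
t=3: π = [0.1744, 0.1137, 0.1569, 0.2129, 0.1627, 0.1794]
t=4: π = [0.1740, 0.1101, 0.1601, 0.2109, 0.1681, 0.1768]
t=5: π = [0.1742, 0.1115, 0.1589, 0.2117, 0.1661, 0.1777]

π = [0.1742, 0.1115, 0.1589, 0.2117, 0.1661, 0.1777]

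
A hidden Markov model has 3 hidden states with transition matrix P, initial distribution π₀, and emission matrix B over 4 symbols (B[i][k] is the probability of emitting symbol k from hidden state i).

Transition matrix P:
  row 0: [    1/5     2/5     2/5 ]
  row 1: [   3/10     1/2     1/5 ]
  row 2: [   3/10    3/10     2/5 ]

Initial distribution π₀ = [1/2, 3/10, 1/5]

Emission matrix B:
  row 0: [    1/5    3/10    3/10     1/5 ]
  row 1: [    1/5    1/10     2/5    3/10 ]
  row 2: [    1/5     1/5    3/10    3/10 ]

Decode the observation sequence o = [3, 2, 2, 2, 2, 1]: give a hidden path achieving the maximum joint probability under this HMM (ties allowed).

path = [1, 1, 1, 1, 1, 0]

t=0: δ = [1.000e-01, 9.000e-02, 6.000e-02]  (obs o_0=3)
t=1: δ = [8.100e-03, 1.800e-02, 1.200e-02]  ψ = [1, 1, 0]  (obs o_1=2)
t=2: δ = [1.620e-03, 3.600e-03, 1.440e-03]  ψ = [1, 1, 2]  (obs o_2=2)
t=3: δ = [3.240e-04, 7.200e-04, 2.160e-04]  ψ = [1, 1, 1]  (obs o_3=2)
t=4: δ = [6.480e-05, 1.440e-04, 4.320e-05]  ψ = [1, 1, 1]  (obs o_4=2)
t=5: δ = [1.296e-05, 7.200e-06, 5.760e-06]  ψ = [1, 1, 1]  (obs o_5=1)
backtrack: best end state = 0; path = [1, 1, 1, 1, 1, 0]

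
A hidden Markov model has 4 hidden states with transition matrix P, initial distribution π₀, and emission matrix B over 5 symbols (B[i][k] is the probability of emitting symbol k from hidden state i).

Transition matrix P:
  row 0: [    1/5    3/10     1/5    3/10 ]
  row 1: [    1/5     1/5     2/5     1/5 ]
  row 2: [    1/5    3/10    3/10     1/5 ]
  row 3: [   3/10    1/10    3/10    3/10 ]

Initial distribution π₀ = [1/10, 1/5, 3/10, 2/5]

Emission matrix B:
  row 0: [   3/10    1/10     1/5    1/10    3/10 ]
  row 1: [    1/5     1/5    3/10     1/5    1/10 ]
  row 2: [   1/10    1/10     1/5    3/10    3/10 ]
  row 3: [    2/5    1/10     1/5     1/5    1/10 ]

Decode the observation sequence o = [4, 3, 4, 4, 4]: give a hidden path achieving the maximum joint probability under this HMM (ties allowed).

t=0: δ = [3.000e-02, 2.000e-02, 9.000e-02, 4.000e-02]  (obs o_0=4)
t=1: δ = [1.800e-03, 5.400e-03, 8.100e-03, 3.600e-03]  ψ = [2, 2, 2, 2]  (obs o_1=3)
t=2: δ = [4.860e-04, 2.430e-04, 7.290e-04, 1.620e-04]  ψ = [2, 2, 2, 2]  (obs o_2=4)
t=3: δ = [4.374e-05, 2.187e-05, 6.561e-05, 1.458e-05]  ψ = [2, 2, 2, 0]  (obs o_3=4)
t=4: δ = [3.937e-06, 1.968e-06, 5.905e-06, 1.312e-06]  ψ = [2, 2, 2, 0]  (obs o_4=4)
backtrack: best end state = 2; path = [2, 2, 2, 2, 2]

path = [2, 2, 2, 2, 2]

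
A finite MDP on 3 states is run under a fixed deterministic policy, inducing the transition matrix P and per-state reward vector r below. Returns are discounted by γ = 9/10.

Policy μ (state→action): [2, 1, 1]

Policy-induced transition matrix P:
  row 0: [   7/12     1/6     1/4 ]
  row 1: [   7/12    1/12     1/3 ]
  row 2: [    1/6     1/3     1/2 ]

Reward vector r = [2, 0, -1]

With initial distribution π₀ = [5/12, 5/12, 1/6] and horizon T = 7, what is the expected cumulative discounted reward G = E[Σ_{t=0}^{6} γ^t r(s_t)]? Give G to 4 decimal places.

G = 3.0416

t=0: π = [0.4167, 0.4167, 0.1667], E[r] = 0.6667, γ^t·E[r] = 0.666667, running G = 0.666667
t=1: π = [0.5139, 0.1597, 0.3264], E[r] = 0.7014, γ^t·E[r] = 0.631250, running G = 1.297917
t=2: π = [0.4473, 0.2078, 0.3449], E[r] = 0.5498, γ^t·E[r] = 0.445313, running G = 1.743229
t=3: π = [0.4396, 0.2068, 0.3535], E[r] = 0.5257, γ^t·E[r] = 0.383238, running G = 2.126467
t=4: π = [0.4360, 0.2084, 0.3556], E[r] = 0.5164, γ^t·E[r] = 0.338829, running G = 2.465296
t=5: π = [0.4352, 0.2086, 0.3563], E[r] = 0.5140, γ^t·E[r] = 0.303540, running G = 2.768836
t=6: π = [0.4349, 0.2087, 0.3564], E[r] = 0.5133, γ^t·E[r] = 0.272804, running G = 3.041640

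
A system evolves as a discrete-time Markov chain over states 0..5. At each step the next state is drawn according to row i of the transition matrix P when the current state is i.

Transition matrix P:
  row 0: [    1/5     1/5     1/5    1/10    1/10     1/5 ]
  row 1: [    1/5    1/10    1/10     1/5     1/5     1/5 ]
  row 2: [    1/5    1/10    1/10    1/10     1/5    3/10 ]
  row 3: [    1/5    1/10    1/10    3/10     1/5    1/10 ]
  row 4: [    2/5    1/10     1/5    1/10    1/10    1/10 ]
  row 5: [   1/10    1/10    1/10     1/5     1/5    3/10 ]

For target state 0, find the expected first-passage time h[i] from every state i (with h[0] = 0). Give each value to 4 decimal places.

First-step conditioning: h[0] = 0; for i ≠ 0, h[i] = 1 + Σ_k P[i][k]·h[k].
  h[1] = 1 + 1/10·h[1] + 1/10·h[2] + 1/5·h[3] + 1/5·h[4] + 1/5·h[5]
  h[2] = 1 + 1/10·h[1] + 1/10·h[2] + 1/10·h[3] + 1/5·h[4] + 3/10·h[5]
  h[3] = 1 + 1/10·h[1] + 1/10·h[2] + 3/10·h[3] + 1/5·h[4] + 1/10·h[5]
  h[4] = 1 + 1/10·h[1] + 1/5·h[2] + 1/10·h[3] + 1/10·h[4] + 1/10·h[5]
  h[5] = 1 + 1/10·h[1] + 1/10·h[2] + 1/5·h[3] + 1/5·h[4] + 3/10·h[5]
Solving the 5×5 linear system over states ≠ 0 gives exactly h = [0, 8910/1933, 9020/1933, 8800/1933, 7220/1933, 9900/1933] (h[0] = 0 is the target).

h = [0.0000, 4.6094, 4.6663, 4.5525, 3.7351, 5.1216]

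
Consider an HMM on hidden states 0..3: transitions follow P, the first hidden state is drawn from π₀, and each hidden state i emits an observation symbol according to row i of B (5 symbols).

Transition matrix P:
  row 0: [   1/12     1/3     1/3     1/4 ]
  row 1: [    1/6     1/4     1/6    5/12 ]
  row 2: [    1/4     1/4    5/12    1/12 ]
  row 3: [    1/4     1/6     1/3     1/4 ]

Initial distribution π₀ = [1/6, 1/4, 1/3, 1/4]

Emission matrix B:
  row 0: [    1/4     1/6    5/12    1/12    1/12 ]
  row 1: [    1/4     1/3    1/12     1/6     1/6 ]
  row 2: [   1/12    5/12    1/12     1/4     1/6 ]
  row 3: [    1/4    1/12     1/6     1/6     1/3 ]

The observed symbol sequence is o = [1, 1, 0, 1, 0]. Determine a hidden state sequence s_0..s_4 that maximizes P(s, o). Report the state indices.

t=0: δ = [2.778e-02, 8.333e-02, 1.389e-01, 2.083e-02]  (obs o_0=1)
t=1: δ = [5.787e-03, 1.157e-02, 2.411e-02, 2.894e-03]  ψ = [2, 2, 2, 1]  (obs o_1=1)
t=2: δ = [1.507e-03, 1.507e-03, 8.372e-04, 1.206e-03]  ψ = [2, 2, 2, 1]  (obs o_2=0)
t=3: δ = [5.023e-05, 1.674e-04, 2.093e-04, 5.233e-05]  ψ = [3, 0, 0, 1]  (obs o_3=1)
t=4: δ = [1.308e-05, 1.308e-05, 7.268e-06, 1.744e-05]  ψ = [2, 2, 2, 1]  (obs o_4=0)
backtrack: best end state = 3; path = [2, 2, 0, 1, 3]

path = [2, 2, 0, 1, 3]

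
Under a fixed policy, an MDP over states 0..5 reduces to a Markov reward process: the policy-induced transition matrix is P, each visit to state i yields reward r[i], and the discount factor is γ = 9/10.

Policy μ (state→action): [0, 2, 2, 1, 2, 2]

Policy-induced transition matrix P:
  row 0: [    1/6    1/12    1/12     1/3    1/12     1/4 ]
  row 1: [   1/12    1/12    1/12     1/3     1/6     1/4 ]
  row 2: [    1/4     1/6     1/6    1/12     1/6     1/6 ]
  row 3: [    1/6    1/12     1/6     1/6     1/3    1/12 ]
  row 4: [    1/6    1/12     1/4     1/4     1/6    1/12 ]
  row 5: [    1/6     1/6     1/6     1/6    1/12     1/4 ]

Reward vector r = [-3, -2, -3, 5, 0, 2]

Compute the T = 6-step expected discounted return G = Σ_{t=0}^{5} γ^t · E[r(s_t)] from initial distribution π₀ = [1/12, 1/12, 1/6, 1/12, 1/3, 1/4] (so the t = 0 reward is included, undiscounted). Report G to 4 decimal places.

t=0: π = [0.0833, 0.0833, 0.1667, 0.0833, 0.3333, 0.2500], E[r] = 0.0000, γ^t·E[r] = 0.000000, running G = 0.000000
t=1: π = [0.1736, 0.1181, 0.1806, 0.2083, 0.1528, 0.1667], E[r] = 0.0764, γ^t·E[r] = 0.068750, running G = 0.068750
t=2: π = [0.1719, 0.1123, 0.1551, 0.2130, 0.1730, 0.1748], E[r] = 0.2089, γ^t·E[r] = 0.169219, running G = 0.237969
t=3: π = [0.1702, 0.1108, 0.1574, 0.2155, 0.1733, 0.1727], E[r] = 0.2185, γ^t·E[r] = 0.159293, running G = 0.397262
t=4: π = [0.1705, 0.1108, 0.1577, 0.2148, 0.1740, 0.1721], E[r] = 0.2119, γ^t·E[r] = 0.139050, running G = 0.536312
t=5: π = [0.1706, 0.1108, 0.1577, 0.2149, 0.1739, 0.1721], E[r] = 0.2122, γ^t·E[r] = 0.125329, running G = 0.661641

G = 0.6616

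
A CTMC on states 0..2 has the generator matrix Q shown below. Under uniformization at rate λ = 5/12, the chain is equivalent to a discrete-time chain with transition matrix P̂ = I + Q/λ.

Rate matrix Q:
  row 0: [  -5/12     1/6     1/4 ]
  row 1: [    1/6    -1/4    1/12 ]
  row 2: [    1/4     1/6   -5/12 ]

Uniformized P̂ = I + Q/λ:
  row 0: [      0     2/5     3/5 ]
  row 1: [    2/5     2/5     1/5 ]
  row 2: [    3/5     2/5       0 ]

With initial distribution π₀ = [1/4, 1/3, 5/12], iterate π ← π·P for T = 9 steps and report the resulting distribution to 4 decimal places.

t=0: π = [0.2500, 0.3333, 0.4167]
t=1: π = [0.3833, 0.4000, 0.2167]
t=2: π = [0.2900, 0.4000, 0.3100]
t=3: π = [0.3460, 0.4000, 0.2540]
t=4: π = [0.3124, 0.4000, 0.2876]
t=5: π = [0.3326, 0.4000, 0.2674]
t=6: π = [0.3205, 0.4000, 0.2795]
t=7: π = [0.3277, 0.4000, 0.2723]
t=8: π = [0.3234, 0.4000, 0.2766]
t=9: π = [0.3260, 0.4000, 0.2740]

π = [0.3260, 0.4000, 0.2740]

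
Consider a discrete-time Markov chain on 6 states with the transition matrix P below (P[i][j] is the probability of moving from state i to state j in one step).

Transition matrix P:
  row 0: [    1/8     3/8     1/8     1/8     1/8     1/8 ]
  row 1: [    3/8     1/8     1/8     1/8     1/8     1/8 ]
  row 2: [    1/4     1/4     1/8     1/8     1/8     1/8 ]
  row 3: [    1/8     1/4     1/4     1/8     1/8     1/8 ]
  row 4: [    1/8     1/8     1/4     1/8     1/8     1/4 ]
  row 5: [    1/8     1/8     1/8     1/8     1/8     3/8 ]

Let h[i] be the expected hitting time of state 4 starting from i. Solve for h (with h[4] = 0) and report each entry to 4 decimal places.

h = [8.0000, 8.0000, 8.0000, 8.0000, 0.0000, 8.0000]

First-step conditioning: h[4] = 0; for i ≠ 4, h[i] = 1 + Σ_k P[i][k]·h[k].
  h[0] = 1 + 1/8·h[0] + 3/8·h[1] + 1/8·h[2] + 1/8·h[3] + 1/8·h[5]
  h[1] = 1 + 3/8·h[0] + 1/8·h[1] + 1/8·h[2] + 1/8·h[3] + 1/8·h[5]
  h[2] = 1 + 1/4·h[0] + 1/4·h[1] + 1/8·h[2] + 1/8·h[3] + 1/8·h[5]
  h[3] = 1 + 1/8·h[0] + 1/4·h[1] + 1/4·h[2] + 1/8·h[3] + 1/8·h[5]
  h[5] = 1 + 1/8·h[0] + 1/8·h[1] + 1/8·h[2] + 1/8·h[3] + 3/8·h[5]
Solving the 5×5 linear system over states ≠ 4 gives exactly h = [8, 8, 8, 8, 0, 8] (h[4] = 0 is the target).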